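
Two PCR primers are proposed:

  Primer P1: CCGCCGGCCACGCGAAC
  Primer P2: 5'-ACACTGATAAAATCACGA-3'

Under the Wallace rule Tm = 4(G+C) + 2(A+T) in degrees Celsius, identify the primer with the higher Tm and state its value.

Primer P1, 62°C

Primer P1: A+T=3, G+C=14 → Tm = 2(3)+4(14) = 62°C
Primer P2: A+T=12, G+C=6 → Tm = 2(12)+4(6) = 48°C
62°C vs 48°C → primer P1 is higher.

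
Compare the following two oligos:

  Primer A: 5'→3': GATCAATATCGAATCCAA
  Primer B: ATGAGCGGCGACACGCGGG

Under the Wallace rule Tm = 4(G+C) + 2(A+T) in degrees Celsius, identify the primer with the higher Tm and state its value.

Primer A: A+T=12, G+C=6 → Tm = 2(12)+4(6) = 48°C
Primer B: A+T=5, G+C=14 → Tm = 2(5)+4(14) = 66°C
48°C vs 66°C → primer B is higher.

Primer B, 66°C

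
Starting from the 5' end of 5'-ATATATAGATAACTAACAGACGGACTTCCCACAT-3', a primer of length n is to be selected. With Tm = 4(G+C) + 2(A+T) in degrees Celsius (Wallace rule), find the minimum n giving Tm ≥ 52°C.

First 20 bases: ATATATAGATAACTAACAGA → Tm = 48°C (< 52°C)
First 21 bases: ATATATAGATAACTAACAGAC → Tm = 52°C (≥ 52°C)
Since every base adds ≥2°C, Tm only increases with n, so the threshold is first crossed at n = 21.

n = 21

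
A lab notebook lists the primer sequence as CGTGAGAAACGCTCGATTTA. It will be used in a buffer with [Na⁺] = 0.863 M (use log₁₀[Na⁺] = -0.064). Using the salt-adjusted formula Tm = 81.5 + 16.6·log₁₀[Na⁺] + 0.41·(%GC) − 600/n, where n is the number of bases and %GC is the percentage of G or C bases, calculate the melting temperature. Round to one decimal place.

Length n = 20. Scanning the sequence gives C=4, G=5, T=5, A=6.
G+C = 9, so %GC = 9/20 × 100 = 45%
Salt term: 16.6 × (-0.064) = -1.062
GC term: 0.41 × 45 = 18.45; length term: −600/20 = −30
Tm = 81.5 + (-1.062) + 18.45 − 30 = 68.888 → 68.9°C

68.9°C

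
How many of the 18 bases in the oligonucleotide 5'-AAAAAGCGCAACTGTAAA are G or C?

C=3, A=10, T=2, G=3
G+C = 3 + 3 = 6

6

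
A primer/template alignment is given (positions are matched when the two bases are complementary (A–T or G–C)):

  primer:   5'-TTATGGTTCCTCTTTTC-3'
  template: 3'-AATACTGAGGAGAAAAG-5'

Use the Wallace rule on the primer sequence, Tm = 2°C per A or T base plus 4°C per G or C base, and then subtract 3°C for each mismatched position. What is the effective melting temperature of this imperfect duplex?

Primer base counts: A=1, T=10, G=2, C=4 → A+T=11, G+C=6
Perfect-match Tm = 2(11) + 4(6) = 22 + 24 = 46°C
Mismatches (positions where the bases are not complementary): 2 (at positions 6, 7)
Effective Tm = 46 − 2×3 = 46 − 6 = 40°C

40°C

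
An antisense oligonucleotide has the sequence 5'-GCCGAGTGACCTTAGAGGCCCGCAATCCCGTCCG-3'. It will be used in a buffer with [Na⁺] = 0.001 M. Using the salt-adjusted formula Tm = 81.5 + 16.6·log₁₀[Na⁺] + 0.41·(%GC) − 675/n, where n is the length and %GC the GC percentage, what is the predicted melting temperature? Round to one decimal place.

39.6°C

Length n = 34. G=10, A=6, C=13, T=5
G+C = 23, so %GC = 23/34 × 100 = 67.647%
Salt term: 16.6 × (-3) = -49.8
GC term: 0.41 × 67.647 = 27.735; length term: −675/34 = −19.853
Tm = 81.5 + (-49.8) + 27.735 − 19.853 = 39.582 → 39.6°C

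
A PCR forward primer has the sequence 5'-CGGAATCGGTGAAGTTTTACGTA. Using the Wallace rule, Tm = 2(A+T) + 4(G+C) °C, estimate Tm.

66°C

Counting bases: A=6, G=7, T=7, C=3
So N_AT = 13 and N_GC = 10.
Tm = 2(13) + 4(10) = 26 + 40 = 66°C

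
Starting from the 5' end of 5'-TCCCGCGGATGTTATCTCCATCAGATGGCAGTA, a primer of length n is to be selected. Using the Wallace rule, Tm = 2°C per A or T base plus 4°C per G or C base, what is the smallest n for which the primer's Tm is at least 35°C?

n = 11

First 10 bases: TCCCGCGGAT → Tm = 34°C (< 35°C)
First 11 bases: TCCCGCGGATG → Tm = 38°C (≥ 35°C)
Each additional base adds 2°C (A/T) or 4°C (G/C), so Tm is non-decreasing in n; n = 11 is the first length to reach 35°C.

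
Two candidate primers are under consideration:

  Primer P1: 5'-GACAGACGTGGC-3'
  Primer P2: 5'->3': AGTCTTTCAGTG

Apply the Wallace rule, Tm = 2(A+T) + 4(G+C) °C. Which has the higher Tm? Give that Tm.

Primer P1: A+T=4, G+C=8 → Tm = 2(4)+4(8) = 40°C
Primer P2: A+T=7, G+C=5 → Tm = 2(7)+4(5) = 34°C
40°C vs 34°C → primer P1 is higher.

Primer P1, 40°C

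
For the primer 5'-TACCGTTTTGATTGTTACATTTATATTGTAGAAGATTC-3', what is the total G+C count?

10

Counting bases: A=10, C=4, T=18, G=6
G+C = 6 + 4 = 10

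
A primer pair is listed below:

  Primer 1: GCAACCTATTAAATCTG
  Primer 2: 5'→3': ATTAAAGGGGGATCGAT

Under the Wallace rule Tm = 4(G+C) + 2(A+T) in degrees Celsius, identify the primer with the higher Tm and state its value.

Primer 1: A+T=11, G+C=6 → Tm = 2(11)+4(6) = 46°C
Primer 2: A+T=10, G+C=7 → Tm = 2(10)+4(7) = 48°C
46°C vs 48°C → primer 2 is higher.

Primer 2, 48°C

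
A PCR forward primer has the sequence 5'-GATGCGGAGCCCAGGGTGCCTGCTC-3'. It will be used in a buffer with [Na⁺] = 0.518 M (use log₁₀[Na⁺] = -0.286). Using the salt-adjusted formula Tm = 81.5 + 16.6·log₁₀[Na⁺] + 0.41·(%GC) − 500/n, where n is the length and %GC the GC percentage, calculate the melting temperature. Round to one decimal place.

86.3°C

Length n = 25. Base counts: C=8, G=10, A=3, T=4
G+C = 18, so %GC = 18/25 × 100 = 72%
Salt term: 16.6 × (-0.286) = -4.748
GC term: 0.41 × 72 = 29.52; length term: −500/25 = −20
Tm = 81.5 + (-4.748) + 29.52 − 20 = 86.272 → 86.3°C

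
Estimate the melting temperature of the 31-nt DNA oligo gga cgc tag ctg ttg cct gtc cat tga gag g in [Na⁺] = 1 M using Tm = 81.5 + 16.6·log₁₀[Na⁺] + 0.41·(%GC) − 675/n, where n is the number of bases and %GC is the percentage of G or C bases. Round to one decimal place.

83.5°C

Length n = 31. Base counts: A=5, G=11, C=7, T=8
G+C = 18, so %GC = 18/31 × 100 = 58.065%
Salt term: 16.6 × (0) = 0
GC term: 0.41 × 58.065 = 23.807; length term: −675/31 = −21.774
Tm = 81.5 + (0) + 23.807 − 21.774 = 83.533 → 83.5°C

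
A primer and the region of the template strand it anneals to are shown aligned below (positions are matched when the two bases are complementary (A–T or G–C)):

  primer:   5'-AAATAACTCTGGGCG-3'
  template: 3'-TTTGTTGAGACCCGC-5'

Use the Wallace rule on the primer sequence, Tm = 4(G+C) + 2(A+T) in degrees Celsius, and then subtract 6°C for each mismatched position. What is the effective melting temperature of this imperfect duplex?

Primer base counts: A=5, T=3, G=4, C=3 → A+T=8, G+C=7
Perfect-match Tm = 2(8) + 4(7) = 16 + 28 = 44°C
Mismatches (positions where the bases are not complementary): 1 (at position 4)
Effective Tm = 44 − 1×6 = 44 − 6 = 38°C

38°C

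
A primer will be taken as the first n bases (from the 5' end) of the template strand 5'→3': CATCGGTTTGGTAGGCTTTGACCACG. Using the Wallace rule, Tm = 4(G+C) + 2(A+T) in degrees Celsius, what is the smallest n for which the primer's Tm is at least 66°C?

First 21 bases: CATCGGTTTGGTAGGCTTTGA → Tm = 62°C (< 66°C)
First 22 bases: CATCGGTTTGGTAGGCTTTGAC → Tm = 66°C (≥ 66°C)
Each additional base adds 2°C (A/T) or 4°C (G/C), so Tm is non-decreasing in n; n = 22 is the first length to reach 66°C.

n = 22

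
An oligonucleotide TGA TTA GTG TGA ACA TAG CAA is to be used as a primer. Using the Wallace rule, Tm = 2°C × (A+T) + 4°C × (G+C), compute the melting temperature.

Counting bases: T=6, A=8, C=2, G=5
AT pairs contribute 14, GC pairs contribute 7.
Tm = 2(14) + 4(7) = 28 + 28 = 56°C

56°C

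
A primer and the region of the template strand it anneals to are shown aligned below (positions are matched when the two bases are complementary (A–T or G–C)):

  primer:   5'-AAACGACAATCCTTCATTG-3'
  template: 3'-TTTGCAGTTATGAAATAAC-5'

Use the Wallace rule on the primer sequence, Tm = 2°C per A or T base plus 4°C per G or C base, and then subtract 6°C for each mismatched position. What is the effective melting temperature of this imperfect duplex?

Primer base counts: A=7, T=5, G=2, C=5 → A+T=12, G+C=7
Perfect-match Tm = 2(12) + 4(7) = 24 + 28 = 52°C
Mismatches (positions where the bases are not complementary): 3 (at positions 6, 11, 15)
Effective Tm = 52 − 3×6 = 52 − 18 = 34°C

34°C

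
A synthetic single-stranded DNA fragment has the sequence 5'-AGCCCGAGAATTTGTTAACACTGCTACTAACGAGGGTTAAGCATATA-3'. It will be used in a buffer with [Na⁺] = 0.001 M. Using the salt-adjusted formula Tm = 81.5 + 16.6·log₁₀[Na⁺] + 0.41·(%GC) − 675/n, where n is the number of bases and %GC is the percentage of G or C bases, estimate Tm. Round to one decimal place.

Length n = 47. Counting bases: A=16, T=12, G=10, C=9
G+C = 19, so %GC = 19/47 × 100 = 40.426%
Salt term: 16.6 × (-3) = -49.8
GC term: 0.41 × 40.426 = 16.575; length term: −675/47 = −14.362
Tm = 81.5 + (-49.8) + 16.575 − 14.362 = 33.913 → 33.9°C

33.9°C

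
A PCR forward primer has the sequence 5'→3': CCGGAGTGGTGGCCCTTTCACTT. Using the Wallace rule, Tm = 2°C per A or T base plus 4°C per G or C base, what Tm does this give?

Scanning the sequence gives G=7, C=7, T=7, A=2.
A+T = 9, G+C = 14
Tm = 2×9 + 4×14 = 74°C

74°C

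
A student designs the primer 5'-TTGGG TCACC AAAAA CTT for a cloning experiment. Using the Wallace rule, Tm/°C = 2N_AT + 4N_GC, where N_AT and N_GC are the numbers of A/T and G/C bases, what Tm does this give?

Base counts: C=4, G=3, A=6, T=5
So N_AT = 11 and N_GC = 7.
Tm = 4·7 + 2·11 = 28 + 22 = 50°C

50°C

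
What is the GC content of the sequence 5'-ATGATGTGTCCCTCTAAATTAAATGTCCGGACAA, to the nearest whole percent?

38%

Counting bases: C=7, G=6, A=11, T=10
G+C = 6 + 7 = 13 out of 34 bases
%GC = 13/34 × 100 = 38.24% ≈ 38%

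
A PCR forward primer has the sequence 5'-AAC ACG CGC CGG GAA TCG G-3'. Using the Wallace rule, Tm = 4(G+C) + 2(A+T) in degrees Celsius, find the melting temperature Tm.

64°C

Base counts: G=7, A=5, T=1, C=6
So N_AT = 6 and N_GC = 13.
Tm = 2×6 + 4×13 = 64°C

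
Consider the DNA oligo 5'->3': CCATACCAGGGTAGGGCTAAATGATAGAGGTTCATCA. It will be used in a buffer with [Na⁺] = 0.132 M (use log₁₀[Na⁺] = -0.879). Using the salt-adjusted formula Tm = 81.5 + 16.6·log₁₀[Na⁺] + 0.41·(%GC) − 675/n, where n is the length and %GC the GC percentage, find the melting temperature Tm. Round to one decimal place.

Length n = 37. Counting bases: G=10, T=8, A=12, C=7
G+C = 17, so %GC = 17/37 × 100 = 45.946%
Salt term: 16.6 × (-0.879) = -14.591
GC term: 0.41 × 45.946 = 18.838; length term: −675/37 = −18.243
Tm = 81.5 + (-14.591) + 18.838 − 18.243 = 67.504 → 67.5°C

67.5°C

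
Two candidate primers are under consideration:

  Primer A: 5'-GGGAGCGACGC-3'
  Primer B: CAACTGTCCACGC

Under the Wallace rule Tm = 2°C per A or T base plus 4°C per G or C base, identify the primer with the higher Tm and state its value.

Primer A: A+T=2, G+C=9 → Tm = 2(2)+4(9) = 40°C
Primer B: A+T=5, G+C=8 → Tm = 2(5)+4(8) = 42°C
40°C vs 42°C → primer B is higher.

Primer B, 42°C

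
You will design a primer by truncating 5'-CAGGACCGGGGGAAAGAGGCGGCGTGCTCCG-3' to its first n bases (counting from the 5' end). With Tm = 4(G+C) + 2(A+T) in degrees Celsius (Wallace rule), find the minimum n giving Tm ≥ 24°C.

n = 7

First 6 bases: CAGGAC → Tm = 20°C (< 24°C)
First 7 bases: CAGGACC → Tm = 24°C (≥ 24°C)
Since every base adds ≥2°C, Tm only increases with n, so the threshold is first crossed at n = 7.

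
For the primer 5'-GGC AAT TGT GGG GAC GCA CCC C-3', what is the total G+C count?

15

C=7, A=4, G=8, T=3
Total G or C: 8 + 7 = 15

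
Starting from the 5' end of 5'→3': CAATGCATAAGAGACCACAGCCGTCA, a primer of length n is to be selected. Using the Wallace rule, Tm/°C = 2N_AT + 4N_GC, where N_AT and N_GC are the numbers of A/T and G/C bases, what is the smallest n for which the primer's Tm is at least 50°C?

n = 18

First 17 bases: CAATGCATAAGAGACCA → Tm = 48°C (< 50°C)
First 18 bases: CAATGCATAAGAGACCAC → Tm = 52°C (≥ 50°C)
Since every base adds ≥2°C, Tm only increases with n, so the threshold is first crossed at n = 18.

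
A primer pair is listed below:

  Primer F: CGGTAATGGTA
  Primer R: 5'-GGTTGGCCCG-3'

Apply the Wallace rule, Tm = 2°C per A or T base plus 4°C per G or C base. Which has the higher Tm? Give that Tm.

Primer F: A+T=6, G+C=5 → Tm = 2(6)+4(5) = 32°C
Primer R: A+T=2, G+C=8 → Tm = 2(2)+4(8) = 36°C
32°C vs 36°C → primer R is higher.

Primer R, 36°C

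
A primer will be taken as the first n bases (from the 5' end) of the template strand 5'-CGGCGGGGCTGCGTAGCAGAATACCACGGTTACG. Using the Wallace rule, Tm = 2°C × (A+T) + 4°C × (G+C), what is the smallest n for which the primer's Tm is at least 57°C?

n = 16

First 15 bases: CGGCGGGGCTGCGTA → Tm = 54°C (< 57°C)
First 16 bases: CGGCGGGGCTGCGTAG → Tm = 58°C (≥ 57°C)
Each additional base adds 2°C (A/T) or 4°C (G/C), so Tm is non-decreasing in n; n = 16 is the first length to reach 57°C.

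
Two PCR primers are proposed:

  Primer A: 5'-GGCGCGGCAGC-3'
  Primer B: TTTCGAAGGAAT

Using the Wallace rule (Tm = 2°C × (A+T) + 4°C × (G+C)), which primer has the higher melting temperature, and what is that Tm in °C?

Primer A: A+T=1, G+C=10 → Tm = 2(1)+4(10) = 42°C
Primer B: A+T=8, G+C=4 → Tm = 2(8)+4(4) = 32°C
42°C vs 32°C → primer A is higher.

Primer A, 42°C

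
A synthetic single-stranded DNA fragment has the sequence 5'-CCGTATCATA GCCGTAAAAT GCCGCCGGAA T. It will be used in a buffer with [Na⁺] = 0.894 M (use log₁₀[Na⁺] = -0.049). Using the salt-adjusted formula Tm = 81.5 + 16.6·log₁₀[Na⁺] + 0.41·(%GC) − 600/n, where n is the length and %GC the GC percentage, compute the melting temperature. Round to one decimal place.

82.5°C

Length n = 31. Counting bases: C=9, G=7, T=6, A=9
G+C = 16, so %GC = 16/31 × 100 = 51.613%
Salt term: 16.6 × (-0.049) = -0.813
GC term: 0.41 × 51.613 = 21.161; length term: −600/31 = −19.355
Tm = 81.5 + (-0.813) + 21.161 − 19.355 = 82.493 → 82.5°C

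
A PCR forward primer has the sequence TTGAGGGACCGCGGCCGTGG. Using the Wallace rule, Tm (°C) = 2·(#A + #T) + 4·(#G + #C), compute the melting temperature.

T=3, G=10, A=2, C=5
So N_AT = 5 and N_GC = 15.
Tm = 4·15 + 2·5 = 60 + 10 = 70°C

70°C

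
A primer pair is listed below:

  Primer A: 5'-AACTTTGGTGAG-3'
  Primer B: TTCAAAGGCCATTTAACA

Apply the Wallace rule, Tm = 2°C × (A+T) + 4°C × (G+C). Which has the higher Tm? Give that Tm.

Primer B, 48°C

Primer A: A+T=7, G+C=5 → Tm = 2(7)+4(5) = 34°C
Primer B: A+T=12, G+C=6 → Tm = 2(12)+4(6) = 48°C
34°C vs 48°C → primer B is higher.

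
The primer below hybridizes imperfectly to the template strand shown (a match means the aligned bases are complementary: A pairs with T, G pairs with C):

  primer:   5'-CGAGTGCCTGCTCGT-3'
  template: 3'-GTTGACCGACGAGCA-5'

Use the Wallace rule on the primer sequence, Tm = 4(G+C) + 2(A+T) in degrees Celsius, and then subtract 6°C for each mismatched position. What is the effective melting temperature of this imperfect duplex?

32°C

Primer base counts: A=1, T=4, G=5, C=5 → A+T=5, G+C=10
Perfect-match Tm = 2(5) + 4(10) = 10 + 40 = 50°C
Mismatches (positions where the bases are not complementary): 3 (at positions 2, 4, 7)
Effective Tm = 50 − 3×6 = 50 − 18 = 32°C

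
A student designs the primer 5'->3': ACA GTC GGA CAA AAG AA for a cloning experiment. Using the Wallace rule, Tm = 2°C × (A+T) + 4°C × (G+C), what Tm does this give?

Base counts: G=4, A=9, C=3, T=1
AT pairs contribute 10, GC pairs contribute 7.
Tm = 2(10) + 4(7) = 20 + 28 = 48°C

48°C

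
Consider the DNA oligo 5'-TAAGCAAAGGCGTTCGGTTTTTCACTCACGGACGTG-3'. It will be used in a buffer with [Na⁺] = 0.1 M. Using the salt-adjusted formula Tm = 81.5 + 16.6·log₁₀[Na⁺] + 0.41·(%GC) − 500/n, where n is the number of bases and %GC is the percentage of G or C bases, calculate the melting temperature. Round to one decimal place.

71.5°C

Length n = 36. Counting bases: A=8, C=8, T=10, G=10
G+C = 18, so %GC = 18/36 × 100 = 50%
Salt term: 16.6 × (-1) = -16.6
GC term: 0.41 × 50 = 20.5; length term: −500/36 = −13.889
Tm = 81.5 + (-16.6) + 20.5 − 13.889 = 71.511 → 71.5°C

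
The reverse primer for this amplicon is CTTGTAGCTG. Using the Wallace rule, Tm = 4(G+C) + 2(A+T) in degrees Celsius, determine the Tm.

Base counts: G=3, A=1, C=2, T=4
AT pairs contribute 5, GC pairs contribute 5.
Tm = 4·5 + 2·5 = 20 + 10 = 30°C

30°C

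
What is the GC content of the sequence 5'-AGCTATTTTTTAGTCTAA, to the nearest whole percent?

22%

Base counts: A=5, C=2, T=9, G=2
G+C = 2 + 2 = 4 out of 18 bases
%GC = 4/18 × 100 = 22.22% ≈ 22%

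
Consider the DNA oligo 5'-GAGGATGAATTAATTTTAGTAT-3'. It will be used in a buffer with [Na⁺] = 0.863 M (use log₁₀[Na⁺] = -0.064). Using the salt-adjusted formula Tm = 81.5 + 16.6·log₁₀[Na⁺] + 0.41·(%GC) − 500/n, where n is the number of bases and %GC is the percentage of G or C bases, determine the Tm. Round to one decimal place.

Length n = 22. C=0, A=8, G=5, T=9
G+C = 5, so %GC = 5/22 × 100 = 22.727%
Salt term: 16.6 × (-0.064) = -1.062
GC term: 0.41 × 22.727 = 9.318; length term: −500/22 = −22.727
Tm = 81.5 + (-1.062) + 9.318 − 22.727 = 67.029 → 67.0°C

67.0°C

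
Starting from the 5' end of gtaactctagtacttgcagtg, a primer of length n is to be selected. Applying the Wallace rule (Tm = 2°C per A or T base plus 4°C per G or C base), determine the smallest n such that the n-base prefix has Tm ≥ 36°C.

First 12 bases: GTAACTCTAGTA → Tm = 32°C (< 36°C)
First 13 bases: GTAACTCTAGTAC → Tm = 36°C (≥ 36°C)
Each additional base adds 2°C (A/T) or 4°C (G/C), so Tm is non-decreasing in n; n = 13 is the first length to reach 36°C.

n = 13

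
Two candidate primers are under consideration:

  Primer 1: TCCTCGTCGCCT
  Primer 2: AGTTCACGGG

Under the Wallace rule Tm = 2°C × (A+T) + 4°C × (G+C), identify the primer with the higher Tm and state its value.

Primer 1: A+T=4, G+C=8 → Tm = 2(4)+4(8) = 40°C
Primer 2: A+T=4, G+C=6 → Tm = 2(4)+4(6) = 32°C
40°C vs 32°C → primer 1 is higher.

Primer 1, 40°C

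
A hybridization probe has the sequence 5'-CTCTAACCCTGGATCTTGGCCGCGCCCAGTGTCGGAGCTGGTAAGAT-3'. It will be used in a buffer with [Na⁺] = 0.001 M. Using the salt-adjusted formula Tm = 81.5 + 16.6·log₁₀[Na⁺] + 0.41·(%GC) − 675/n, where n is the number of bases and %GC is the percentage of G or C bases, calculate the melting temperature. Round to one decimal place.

41.8°C

Length n = 47. Counting bases: T=11, A=8, C=14, G=14
G+C = 28, so %GC = 28/47 × 100 = 59.574%
Salt term: 16.6 × (-3) = -49.8
GC term: 0.41 × 59.574 = 24.425; length term: −675/47 = −14.362
Tm = 81.5 + (-49.8) + 24.425 − 14.362 = 41.763 → 41.8°C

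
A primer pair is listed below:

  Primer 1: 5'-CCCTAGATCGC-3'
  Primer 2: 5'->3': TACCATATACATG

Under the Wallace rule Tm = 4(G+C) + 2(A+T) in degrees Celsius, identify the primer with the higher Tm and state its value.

Primer 1, 36°C

Primer 1: A+T=4, G+C=7 → Tm = 2(4)+4(7) = 36°C
Primer 2: A+T=9, G+C=4 → Tm = 2(9)+4(4) = 34°C
36°C vs 34°C → primer 1 is higher.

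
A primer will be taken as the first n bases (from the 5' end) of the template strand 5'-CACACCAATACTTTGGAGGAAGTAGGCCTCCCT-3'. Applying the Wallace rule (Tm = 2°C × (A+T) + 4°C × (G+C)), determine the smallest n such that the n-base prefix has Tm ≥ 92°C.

n = 31

First 30 bases: CACACCAATACTTTGGAGGAAGTAGGCCTC → Tm = 90°C (< 92°C)
First 31 bases: CACACCAATACTTTGGAGGAAGTAGGCCTCC → Tm = 94°C (≥ 92°C)
Since every base adds ≥2°C, Tm only increases with n, so the threshold is first crossed at n = 31.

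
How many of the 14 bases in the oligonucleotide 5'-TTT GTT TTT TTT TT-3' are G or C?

Scanning the sequence gives G=1, T=13, A=0, C=0.
Total G or C: 1 + 0 = 1

1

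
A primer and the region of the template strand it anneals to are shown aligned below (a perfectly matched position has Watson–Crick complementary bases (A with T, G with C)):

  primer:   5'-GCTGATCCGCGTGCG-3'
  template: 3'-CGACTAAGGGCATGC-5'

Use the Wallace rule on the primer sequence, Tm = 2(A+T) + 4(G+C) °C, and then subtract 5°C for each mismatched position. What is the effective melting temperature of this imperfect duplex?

Primer base counts: A=1, T=3, G=6, C=5 → A+T=4, G+C=11
Perfect-match Tm = 2(4) + 4(11) = 8 + 44 = 52°C
Mismatches (positions where the bases are not complementary): 3 (at positions 7, 9, 13)
Effective Tm = 52 − 3×5 = 52 − 15 = 37°C

37°C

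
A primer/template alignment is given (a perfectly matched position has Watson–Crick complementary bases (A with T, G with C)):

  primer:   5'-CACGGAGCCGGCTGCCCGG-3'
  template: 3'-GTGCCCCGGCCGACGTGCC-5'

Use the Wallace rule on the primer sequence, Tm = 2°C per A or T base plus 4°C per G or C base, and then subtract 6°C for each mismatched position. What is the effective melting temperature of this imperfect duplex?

58°C

Primer base counts: A=2, T=1, G=8, C=8 → A+T=3, G+C=16
Perfect-match Tm = 2(3) + 4(16) = 6 + 64 = 70°C
Mismatches (positions where the bases are not complementary): 2 (at positions 6, 16)
Effective Tm = 70 − 2×6 = 70 − 12 = 58°C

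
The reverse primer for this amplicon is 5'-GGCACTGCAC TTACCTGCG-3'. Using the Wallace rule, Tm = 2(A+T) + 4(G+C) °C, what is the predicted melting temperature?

G=5, A=3, C=7, T=4
A+T = 7, G+C = 12
Tm = 2×7 + 4×12 = 62°C

62°C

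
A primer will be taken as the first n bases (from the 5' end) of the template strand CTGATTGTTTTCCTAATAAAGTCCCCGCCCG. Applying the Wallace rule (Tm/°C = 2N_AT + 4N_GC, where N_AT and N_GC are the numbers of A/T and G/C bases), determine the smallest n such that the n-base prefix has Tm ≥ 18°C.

First 6 bases: CTGATT → Tm = 16°C (< 18°C)
First 7 bases: CTGATTG → Tm = 20°C (≥ 18°C)
Each additional base adds 2°C (A/T) or 4°C (G/C), so Tm is non-decreasing in n; n = 7 is the first length to reach 18°C.

n = 7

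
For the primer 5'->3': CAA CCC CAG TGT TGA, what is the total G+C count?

Counting bases: A=4, G=3, T=3, C=5
G+C = 3 + 5 = 8

8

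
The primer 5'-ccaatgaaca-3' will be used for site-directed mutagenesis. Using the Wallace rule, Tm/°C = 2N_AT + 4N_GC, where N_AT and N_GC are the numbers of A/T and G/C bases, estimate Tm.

Counting bases: T=1, C=3, A=5, G=1
A+T = 6, G+C = 4
Tm = 4·4 + 2·6 = 16 + 12 = 28°C

28°C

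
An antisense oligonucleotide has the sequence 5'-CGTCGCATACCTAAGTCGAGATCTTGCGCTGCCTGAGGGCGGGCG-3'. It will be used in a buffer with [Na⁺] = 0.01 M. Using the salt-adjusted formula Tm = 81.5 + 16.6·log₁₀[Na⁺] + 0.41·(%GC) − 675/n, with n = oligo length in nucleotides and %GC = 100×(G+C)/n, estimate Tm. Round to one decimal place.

59.7°C

Length n = 45. Counting bases: G=16, T=9, C=13, A=7
G+C = 29, so %GC = 29/45 × 100 = 64.444%
Salt term: 16.6 × (-2) = -33.2
GC term: 0.41 × 64.444 = 26.422; length term: −675/45 = −15
Tm = 81.5 + (-33.2) + 26.422 − 15 = 59.722 → 59.7°C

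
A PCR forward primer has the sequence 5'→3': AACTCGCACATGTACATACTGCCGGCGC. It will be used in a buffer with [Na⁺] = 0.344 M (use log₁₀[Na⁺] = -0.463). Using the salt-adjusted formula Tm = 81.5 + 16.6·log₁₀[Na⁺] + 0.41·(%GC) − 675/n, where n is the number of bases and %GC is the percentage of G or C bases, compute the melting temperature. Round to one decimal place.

73.1°C

Length n = 28. Base counts: T=5, C=10, A=7, G=6
G+C = 16, so %GC = 16/28 × 100 = 57.143%
Salt term: 16.6 × (-0.463) = -7.686
GC term: 0.41 × 57.143 = 23.429; length term: −675/28 = −24.107
Tm = 81.5 + (-7.686) + 23.429 − 24.107 = 73.136 → 73.1°C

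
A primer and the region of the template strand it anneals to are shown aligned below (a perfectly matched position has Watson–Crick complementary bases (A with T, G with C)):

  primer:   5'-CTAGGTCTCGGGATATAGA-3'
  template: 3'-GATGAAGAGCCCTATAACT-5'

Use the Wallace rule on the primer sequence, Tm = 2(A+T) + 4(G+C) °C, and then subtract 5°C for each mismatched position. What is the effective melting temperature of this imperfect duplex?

Primer base counts: A=5, T=5, G=6, C=3 → A+T=10, G+C=9
Perfect-match Tm = 2(10) + 4(9) = 20 + 36 = 56°C
Mismatches (positions where the bases are not complementary): 3 (at positions 4, 5, 17)
Effective Tm = 56 − 3×5 = 56 − 15 = 41°C

41°C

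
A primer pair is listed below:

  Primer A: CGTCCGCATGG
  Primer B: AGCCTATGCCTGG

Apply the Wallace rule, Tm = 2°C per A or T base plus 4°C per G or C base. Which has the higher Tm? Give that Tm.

Primer B, 42°C

Primer A: A+T=3, G+C=8 → Tm = 2(3)+4(8) = 38°C
Primer B: A+T=5, G+C=8 → Tm = 2(5)+4(8) = 42°C
38°C vs 42°C → primer B is higher.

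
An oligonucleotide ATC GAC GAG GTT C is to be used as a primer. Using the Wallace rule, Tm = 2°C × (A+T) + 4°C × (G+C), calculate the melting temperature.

Scanning the sequence gives G=4, C=3, T=3, A=3.
So N_AT = 6 and N_GC = 7.
Tm = 4·7 + 2·6 = 28 + 12 = 40°C

40°C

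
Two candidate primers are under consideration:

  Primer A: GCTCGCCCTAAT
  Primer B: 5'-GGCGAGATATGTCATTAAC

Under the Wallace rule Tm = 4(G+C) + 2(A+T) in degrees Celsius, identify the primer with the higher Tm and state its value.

Primer A: A+T=5, G+C=7 → Tm = 2(5)+4(7) = 38°C
Primer B: A+T=11, G+C=8 → Tm = 2(11)+4(8) = 54°C
38°C vs 54°C → primer B is higher.

Primer B, 54°C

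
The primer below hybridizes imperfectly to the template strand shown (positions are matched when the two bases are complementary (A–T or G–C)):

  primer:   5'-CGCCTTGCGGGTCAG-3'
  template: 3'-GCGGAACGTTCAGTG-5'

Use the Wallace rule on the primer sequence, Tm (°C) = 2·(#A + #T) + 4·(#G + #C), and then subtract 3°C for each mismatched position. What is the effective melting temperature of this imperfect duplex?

43°C

Primer base counts: A=1, T=3, G=6, C=5 → A+T=4, G+C=11
Perfect-match Tm = 2(4) + 4(11) = 8 + 44 = 52°C
Mismatches (positions where the bases are not complementary): 3 (at positions 9, 10, 15)
Effective Tm = 52 − 3×3 = 52 − 9 = 43°C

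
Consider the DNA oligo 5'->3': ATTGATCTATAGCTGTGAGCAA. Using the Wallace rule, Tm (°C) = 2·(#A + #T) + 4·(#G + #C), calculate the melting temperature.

Base counts: A=7, T=7, C=3, G=5
A+T = 14, G+C = 8
Tm = 4·8 + 2·14 = 32 + 28 = 60°C

60°C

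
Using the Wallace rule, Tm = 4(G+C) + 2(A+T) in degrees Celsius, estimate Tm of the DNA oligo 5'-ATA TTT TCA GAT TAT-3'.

Base counts: C=1, T=8, G=1, A=5
AT pairs contribute 13, GC pairs contribute 2.
Tm = 4·2 + 2·13 = 8 + 26 = 34°C

34°C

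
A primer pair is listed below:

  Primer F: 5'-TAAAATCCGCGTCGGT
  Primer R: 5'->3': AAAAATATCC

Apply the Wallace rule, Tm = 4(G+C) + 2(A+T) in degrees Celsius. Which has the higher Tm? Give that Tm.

Primer F, 48°C

Primer F: A+T=8, G+C=8 → Tm = 2(8)+4(8) = 48°C
Primer R: A+T=8, G+C=2 → Tm = 2(8)+4(2) = 24°C
48°C vs 24°C → primer F is higher.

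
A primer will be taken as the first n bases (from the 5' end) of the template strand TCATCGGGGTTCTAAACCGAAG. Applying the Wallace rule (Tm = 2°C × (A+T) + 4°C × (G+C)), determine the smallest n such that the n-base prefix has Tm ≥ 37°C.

First 11 bases: TCATCGGGGTT → Tm = 34°C (< 37°C)
First 12 bases: TCATCGGGGTTC → Tm = 38°C (≥ 37°C)
Since every base adds ≥2°C, Tm only increases with n, so the threshold is first crossed at n = 12.

n = 12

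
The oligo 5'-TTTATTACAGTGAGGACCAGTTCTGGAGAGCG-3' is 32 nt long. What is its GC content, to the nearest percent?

47%

Counting bases: T=9, C=5, G=10, A=8
G+C = 10 + 5 = 15 out of 32 bases
%GC = 15/32 × 100 = 46.88% ≈ 47%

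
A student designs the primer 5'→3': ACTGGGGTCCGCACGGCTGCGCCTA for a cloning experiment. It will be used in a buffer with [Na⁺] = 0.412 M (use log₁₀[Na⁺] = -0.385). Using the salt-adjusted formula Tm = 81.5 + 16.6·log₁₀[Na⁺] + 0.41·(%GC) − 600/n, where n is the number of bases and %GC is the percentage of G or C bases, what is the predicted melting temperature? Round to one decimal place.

80.6°C

Length n = 25. Scanning the sequence gives T=4, A=3, G=9, C=9.
G+C = 18, so %GC = 18/25 × 100 = 72%
Salt term: 16.6 × (-0.385) = -6.391
GC term: 0.41 × 72 = 29.52; length term: −600/25 = −24
Tm = 81.5 + (-6.391) + 29.52 − 24 = 80.629 → 80.6°C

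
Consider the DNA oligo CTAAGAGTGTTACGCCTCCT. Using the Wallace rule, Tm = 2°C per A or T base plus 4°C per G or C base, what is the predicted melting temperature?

60°C

A=4, G=4, T=6, C=6
A+T = 10, G+C = 10
Tm = 2×10 + 4×10 = 60°C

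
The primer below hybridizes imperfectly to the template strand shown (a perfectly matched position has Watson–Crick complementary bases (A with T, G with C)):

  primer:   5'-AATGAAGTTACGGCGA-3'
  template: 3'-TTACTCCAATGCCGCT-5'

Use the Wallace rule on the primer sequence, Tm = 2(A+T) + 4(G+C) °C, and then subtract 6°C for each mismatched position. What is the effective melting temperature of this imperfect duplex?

Primer base counts: A=6, T=3, G=5, C=2 → A+T=9, G+C=7
Perfect-match Tm = 2(9) + 4(7) = 18 + 28 = 46°C
Mismatches (positions where the bases are not complementary): 1 (at position 6)
Effective Tm = 46 − 1×6 = 46 − 6 = 40°C

40°C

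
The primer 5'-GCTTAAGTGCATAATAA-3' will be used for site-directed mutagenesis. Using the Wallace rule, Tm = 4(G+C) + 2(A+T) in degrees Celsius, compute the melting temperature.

44°C

A=7, T=5, G=3, C=2
A+T = 12, G+C = 5
Tm = 2×12 + 4×5 = 44°C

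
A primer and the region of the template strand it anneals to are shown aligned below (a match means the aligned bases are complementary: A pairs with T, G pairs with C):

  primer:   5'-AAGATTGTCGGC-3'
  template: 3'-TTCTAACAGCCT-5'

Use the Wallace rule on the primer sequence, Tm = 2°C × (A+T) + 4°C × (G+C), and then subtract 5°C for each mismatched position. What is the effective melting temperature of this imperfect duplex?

Primer base counts: A=3, T=3, G=4, C=2 → A+T=6, G+C=6
Perfect-match Tm = 2(6) + 4(6) = 12 + 24 = 36°C
Mismatches (positions where the bases are not complementary): 1 (at position 12)
Effective Tm = 36 − 1×5 = 36 − 5 = 31°C

31°C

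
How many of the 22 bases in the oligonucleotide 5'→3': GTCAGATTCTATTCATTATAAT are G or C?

5

Base counts: T=10, A=7, C=3, G=2
Total G or C: 2 + 3 = 5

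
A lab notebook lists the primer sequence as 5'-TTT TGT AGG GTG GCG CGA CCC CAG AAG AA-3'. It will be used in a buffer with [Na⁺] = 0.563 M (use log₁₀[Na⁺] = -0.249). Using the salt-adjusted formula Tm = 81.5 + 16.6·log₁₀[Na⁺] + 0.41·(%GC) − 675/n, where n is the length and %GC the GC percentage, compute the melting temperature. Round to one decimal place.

Length n = 29. Base counts: C=6, A=7, T=6, G=10
G+C = 16, so %GC = 16/29 × 100 = 55.172%
Salt term: 16.6 × (-0.249) = -4.133
GC term: 0.41 × 55.172 = 22.621; length term: −675/29 = −23.276
Tm = 81.5 + (-4.133) + 22.621 − 23.276 = 76.712 → 76.7°C

76.7°C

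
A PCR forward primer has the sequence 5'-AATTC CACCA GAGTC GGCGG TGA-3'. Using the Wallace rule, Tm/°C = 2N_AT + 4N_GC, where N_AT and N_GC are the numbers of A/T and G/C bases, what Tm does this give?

72°C

Scanning the sequence gives G=7, T=4, C=6, A=6.
AT pairs contribute 10, GC pairs contribute 13.
Tm = 4·13 + 2·10 = 52 + 20 = 72°C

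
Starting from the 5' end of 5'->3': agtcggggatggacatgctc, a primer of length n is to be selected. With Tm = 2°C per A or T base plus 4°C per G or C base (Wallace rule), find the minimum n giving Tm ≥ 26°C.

n = 8

First 7 bases: AGTCGGG → Tm = 24°C (< 26°C)
First 8 bases: AGTCGGGG → Tm = 28°C (≥ 26°C)
Each additional base adds 2°C (A/T) or 4°C (G/C), so Tm is non-decreasing in n; n = 8 is the first length to reach 26°C.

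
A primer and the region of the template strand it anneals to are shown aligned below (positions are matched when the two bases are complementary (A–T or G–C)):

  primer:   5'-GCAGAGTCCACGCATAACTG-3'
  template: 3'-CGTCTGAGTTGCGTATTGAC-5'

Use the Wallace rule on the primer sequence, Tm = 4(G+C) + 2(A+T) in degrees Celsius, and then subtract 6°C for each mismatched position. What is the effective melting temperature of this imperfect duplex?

50°C

Primer base counts: A=6, T=3, G=5, C=6 → A+T=9, G+C=11
Perfect-match Tm = 2(9) + 4(11) = 18 + 44 = 62°C
Mismatches (positions where the bases are not complementary): 2 (at positions 6, 9)
Effective Tm = 62 − 2×6 = 62 − 12 = 50°C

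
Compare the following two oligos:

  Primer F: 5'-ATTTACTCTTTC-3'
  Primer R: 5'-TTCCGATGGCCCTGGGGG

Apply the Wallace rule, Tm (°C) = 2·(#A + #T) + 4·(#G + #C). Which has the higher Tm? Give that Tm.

Primer F: A+T=9, G+C=3 → Tm = 2(9)+4(3) = 30°C
Primer R: A+T=5, G+C=13 → Tm = 2(5)+4(13) = 62°C
30°C vs 62°C → primer R is higher.

Primer R, 62°C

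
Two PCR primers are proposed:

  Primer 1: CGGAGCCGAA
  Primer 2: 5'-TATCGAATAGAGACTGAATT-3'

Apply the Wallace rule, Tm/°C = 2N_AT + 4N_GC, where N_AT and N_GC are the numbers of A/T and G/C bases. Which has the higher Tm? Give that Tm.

Primer 1: A+T=3, G+C=7 → Tm = 2(3)+4(7) = 34°C
Primer 2: A+T=14, G+C=6 → Tm = 2(14)+4(6) = 52°C
34°C vs 52°C → primer 2 is higher.

Primer 2, 52°C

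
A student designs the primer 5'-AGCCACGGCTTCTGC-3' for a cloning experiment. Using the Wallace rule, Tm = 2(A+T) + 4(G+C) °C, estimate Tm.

Scanning the sequence gives A=2, C=6, G=4, T=3.
A+T = 5, G+C = 10
Tm = 2(5) + 4(10) = 10 + 40 = 50°C

50°C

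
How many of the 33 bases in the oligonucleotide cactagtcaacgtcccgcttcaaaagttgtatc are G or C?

Counting bases: C=10, A=9, G=5, T=9
Total G or C: 5 + 10 = 15

15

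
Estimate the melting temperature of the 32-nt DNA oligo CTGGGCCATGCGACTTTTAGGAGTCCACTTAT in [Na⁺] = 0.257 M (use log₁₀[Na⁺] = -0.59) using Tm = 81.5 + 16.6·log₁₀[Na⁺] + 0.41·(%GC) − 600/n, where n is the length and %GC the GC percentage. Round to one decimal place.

Length n = 32. Base counts: C=8, G=8, T=10, A=6
G+C = 16, so %GC = 16/32 × 100 = 50%
Salt term: 16.6 × (-0.59) = -9.794
GC term: 0.41 × 50 = 20.5; length term: −600/32 = −18.75
Tm = 81.5 + (-9.794) + 20.5 − 18.75 = 73.456 → 73.5°C

73.5°C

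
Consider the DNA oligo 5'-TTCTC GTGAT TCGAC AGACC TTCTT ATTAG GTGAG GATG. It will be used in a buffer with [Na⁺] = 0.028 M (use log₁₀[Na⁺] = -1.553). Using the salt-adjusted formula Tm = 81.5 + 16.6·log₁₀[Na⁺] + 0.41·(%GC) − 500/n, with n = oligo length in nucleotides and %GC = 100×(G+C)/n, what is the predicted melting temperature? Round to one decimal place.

Length n = 39. Scanning the sequence gives T=14, A=8, G=10, C=7.
G+C = 17, so %GC = 17/39 × 100 = 43.59%
Salt term: 16.6 × (-1.553) = -25.78
GC term: 0.41 × 43.59 = 17.872; length term: −500/39 = −12.821
Tm = 81.5 + (-25.78) + 17.872 − 12.821 = 60.771 → 60.8°C

60.8°C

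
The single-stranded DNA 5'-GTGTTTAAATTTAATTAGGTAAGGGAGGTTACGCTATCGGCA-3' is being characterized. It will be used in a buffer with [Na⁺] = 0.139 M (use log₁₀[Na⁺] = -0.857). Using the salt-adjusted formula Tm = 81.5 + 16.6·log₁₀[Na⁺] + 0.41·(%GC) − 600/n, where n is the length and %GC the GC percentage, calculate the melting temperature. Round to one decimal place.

Length n = 42. Base counts: A=12, C=4, T=14, G=12
G+C = 16, so %GC = 16/42 × 100 = 38.095%
Salt term: 16.6 × (-0.857) = -14.226
GC term: 0.41 × 38.095 = 15.619; length term: −600/42 = −14.286
Tm = 81.5 + (-14.226) + 15.619 − 14.286 = 68.607 → 68.6°C

68.6°C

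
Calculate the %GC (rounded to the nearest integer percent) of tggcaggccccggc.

Counting bases: A=1, T=1, G=6, C=6
G+C = 6 + 6 = 12 out of 14 bases
%GC = 12/14 × 100 = 85.71% ≈ 86%

86%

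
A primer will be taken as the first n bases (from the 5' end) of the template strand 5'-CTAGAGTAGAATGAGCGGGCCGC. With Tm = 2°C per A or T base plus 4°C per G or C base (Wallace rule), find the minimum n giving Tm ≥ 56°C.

n = 19

First 18 bases: CTAGAGTAGAATGAGCGG → Tm = 54°C (< 56°C)
First 19 bases: CTAGAGTAGAATGAGCGGG → Tm = 58°C (≥ 56°C)
Each additional base adds 2°C (A/T) or 4°C (G/C), so Tm is non-decreasing in n; n = 19 is the first length to reach 56°C.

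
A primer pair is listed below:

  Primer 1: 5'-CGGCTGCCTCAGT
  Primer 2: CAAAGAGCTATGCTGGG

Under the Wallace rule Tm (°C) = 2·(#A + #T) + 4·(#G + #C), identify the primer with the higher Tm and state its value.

Primer 1: A+T=4, G+C=9 → Tm = 2(4)+4(9) = 44°C
Primer 2: A+T=8, G+C=9 → Tm = 2(8)+4(9) = 52°C
44°C vs 52°C → primer 2 is higher.

Primer 2, 52°C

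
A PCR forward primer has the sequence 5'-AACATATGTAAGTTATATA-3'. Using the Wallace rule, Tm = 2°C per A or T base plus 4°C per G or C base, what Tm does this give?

44°C

Counting bases: C=1, G=2, T=7, A=9
AT pairs contribute 16, GC pairs contribute 3.
Tm = 2(16) + 4(3) = 32 + 12 = 44°C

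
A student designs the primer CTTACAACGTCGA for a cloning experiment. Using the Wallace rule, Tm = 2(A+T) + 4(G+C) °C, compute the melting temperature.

G=2, A=4, C=4, T=3
AT pairs contribute 7, GC pairs contribute 6.
Tm = 2×7 + 4×6 = 38°C

38°C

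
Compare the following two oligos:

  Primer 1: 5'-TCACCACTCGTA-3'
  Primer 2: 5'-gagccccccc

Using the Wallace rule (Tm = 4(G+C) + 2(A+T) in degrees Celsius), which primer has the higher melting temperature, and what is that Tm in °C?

Primer 1: A+T=6, G+C=6 → Tm = 2(6)+4(6) = 36°C
Primer 2: A+T=1, G+C=9 → Tm = 2(1)+4(9) = 38°C
36°C vs 38°C → primer 2 is higher.

Primer 2, 38°C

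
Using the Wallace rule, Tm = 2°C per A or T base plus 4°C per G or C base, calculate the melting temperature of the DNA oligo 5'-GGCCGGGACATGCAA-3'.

Base counts: A=4, T=1, C=4, G=6
AT pairs contribute 5, GC pairs contribute 10.
Tm = 2(5) + 4(10) = 10 + 40 = 50°C

50°C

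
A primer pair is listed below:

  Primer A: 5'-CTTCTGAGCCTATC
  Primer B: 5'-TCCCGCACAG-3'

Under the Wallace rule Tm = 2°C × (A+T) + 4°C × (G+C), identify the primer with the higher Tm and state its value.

Primer A: A+T=7, G+C=7 → Tm = 2(7)+4(7) = 42°C
Primer B: A+T=3, G+C=7 → Tm = 2(3)+4(7) = 34°C
42°C vs 34°C → primer A is higher.

Primer A, 42°C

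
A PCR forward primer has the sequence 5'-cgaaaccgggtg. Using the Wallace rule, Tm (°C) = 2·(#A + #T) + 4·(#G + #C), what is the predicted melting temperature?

Base counts: G=5, A=3, T=1, C=3
A+T = 4, G+C = 8
Tm = 2×4 + 4×8 = 40°C

40°C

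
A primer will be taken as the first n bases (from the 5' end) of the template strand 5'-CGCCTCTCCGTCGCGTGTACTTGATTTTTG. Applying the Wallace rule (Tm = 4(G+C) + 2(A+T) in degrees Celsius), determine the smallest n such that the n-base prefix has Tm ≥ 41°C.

First 11 bases: CGCCTCTCCGT → Tm = 38°C (< 41°C)
First 12 bases: CGCCTCTCCGTC → Tm = 42°C (≥ 41°C)
Each additional base adds 2°C (A/T) or 4°C (G/C), so Tm is non-decreasing in n; n = 12 is the first length to reach 41°C.

n = 12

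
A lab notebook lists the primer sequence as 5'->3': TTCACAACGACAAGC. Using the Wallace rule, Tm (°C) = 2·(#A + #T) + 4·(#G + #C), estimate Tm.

Base counts: C=5, A=6, T=2, G=2
A+T = 8, G+C = 7
Tm = 4·7 + 2·8 = 28 + 16 = 44°C

44°C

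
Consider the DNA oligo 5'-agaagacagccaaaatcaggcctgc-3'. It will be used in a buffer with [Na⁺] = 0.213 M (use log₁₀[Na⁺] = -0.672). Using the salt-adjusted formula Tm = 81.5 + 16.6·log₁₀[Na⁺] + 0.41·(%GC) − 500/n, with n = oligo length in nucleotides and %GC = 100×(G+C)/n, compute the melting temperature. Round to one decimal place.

Length n = 25. A=10, T=2, G=6, C=7
G+C = 13, so %GC = 13/25 × 100 = 52%
Salt term: 16.6 × (-0.672) = -11.155
GC term: 0.41 × 52 = 21.32; length term: −500/25 = −20
Tm = 81.5 + (-11.155) + 21.32 − 20 = 71.665 → 71.7°C

71.7°C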